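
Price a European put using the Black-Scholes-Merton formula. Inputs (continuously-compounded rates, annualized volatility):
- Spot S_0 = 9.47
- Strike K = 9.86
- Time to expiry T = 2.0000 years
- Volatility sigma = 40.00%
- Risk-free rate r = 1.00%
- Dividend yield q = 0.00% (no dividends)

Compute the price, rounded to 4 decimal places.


Answer: Price = 2.2294

Derivation:
d1 = (ln(S/K) + (r - q + 0.5*sigma^2) * T) / (sigma * sqrt(T)) = 0.24685582
d2 = d1 - sigma * sqrt(T) = -0.31882961
exp(-rT) = 0.98019867; exp(-qT) = 1.00000000
P = K * exp(-rT) * N(-d2) - S_0 * exp(-qT) * N(-d1)
N(-d1) = 0.40250991; N(-d2) = 0.62507214
P = 9.8600 * 0.98019867 * 0.62507214 - 9.4700 * 1.00000000 * 0.40250991 = 2.2294


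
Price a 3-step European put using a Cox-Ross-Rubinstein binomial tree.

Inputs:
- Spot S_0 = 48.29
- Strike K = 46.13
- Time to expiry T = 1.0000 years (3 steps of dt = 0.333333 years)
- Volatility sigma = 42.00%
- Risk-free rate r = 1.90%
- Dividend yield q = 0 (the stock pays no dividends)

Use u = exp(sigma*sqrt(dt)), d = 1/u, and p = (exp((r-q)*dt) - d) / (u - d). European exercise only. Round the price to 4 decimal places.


Answer: Price = V(0,0) = 6.9569

Derivation:
dt = T/N = 0.333333
u = exp(sigma*sqrt(dt)) = 1.274415; d = 1/u = 0.784674
p = (exp((r-q)*dt) - d) / (u - d) = 0.452647
Discount per step: exp(-r*dt) = 0.993687
Stock lattice S(k, i) with i counting down-moves:
  k=0: S(0,0) = 48.2900
  k=1: S(1,0) = 61.5415; S(1,1) = 37.8919
  k=2: S(2,0) = 78.4294; S(2,1) = 48.2900; S(2,2) = 29.7328
  k=3: S(3,0) = 99.9516; S(3,1) = 61.5415; S(3,2) = 37.8919; S(3,3) = 23.3305
Terminal payoffs V(N, i) = max(K - S_T, 0):
  V(3,0) = 0.000000; V(3,1) = 0.000000; V(3,2) = 8.238099; V(3,3) = 22.799462
Backward induction: V(k, i) = exp(-r*dt) * [p * V(k+1, i) + (1-p) * V(k+1, i+1)].
  V(2,0) = exp(-r*dt) * [p*0.000000 + (1-p)*0.000000] = 0.000000
  V(2,1) = exp(-r*dt) * [p*0.000000 + (1-p)*8.238099] = 4.480684
  V(2,2) = exp(-r*dt) * [p*8.238099 + (1-p)*22.799462] = 16.105983
  V(1,0) = exp(-r*dt) * [p*0.000000 + (1-p)*4.480684] = 2.437034
  V(1,1) = exp(-r*dt) * [p*4.480684 + (1-p)*16.105983] = 10.775370
  V(0,0) = exp(-r*dt) * [p*2.437034 + (1-p)*10.775370] = 6.956851


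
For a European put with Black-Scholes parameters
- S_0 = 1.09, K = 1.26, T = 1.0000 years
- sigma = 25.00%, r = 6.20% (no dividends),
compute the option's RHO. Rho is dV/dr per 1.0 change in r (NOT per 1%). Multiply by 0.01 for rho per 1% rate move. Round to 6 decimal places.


Answer: Rho = -0.800637

Derivation:
d1 = -0.2067360989; d2 = -0.4567360989
phi(d1) = 0.3905073685; exp(-qT) = 1.0000000000; exp(-rT) = 0.9398828868
N(-d2) = 0.6760696296
Rho = -K*T*exp(-rT)*N(-d2) = -1.2600 * 1.0000 * 0.9398828868 * 0.6760696296 = -0.800637


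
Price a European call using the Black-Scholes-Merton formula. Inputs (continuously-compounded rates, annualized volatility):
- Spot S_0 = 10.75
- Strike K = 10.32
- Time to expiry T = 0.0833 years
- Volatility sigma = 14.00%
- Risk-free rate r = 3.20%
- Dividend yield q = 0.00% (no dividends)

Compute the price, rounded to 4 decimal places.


d1 = (ln(S/K) + (r - q + 0.5*sigma^2) * T) / (sigma * sqrt(T)) = 1.09645739
d2 = d1 - sigma * sqrt(T) = 1.05605096
exp(-rT) = 0.99733795; exp(-qT) = 1.00000000
C = S_0 * exp(-qT) * N(d1) - K * exp(-rT) * N(d2)
N(d1) = 0.86356067; N(d2) = 0.85452753
C = 10.7500 * 1.00000000 * 0.86356067 - 10.3200 * 0.99733795 * 0.85452753 = 0.4880

Answer: Price = 0.4880


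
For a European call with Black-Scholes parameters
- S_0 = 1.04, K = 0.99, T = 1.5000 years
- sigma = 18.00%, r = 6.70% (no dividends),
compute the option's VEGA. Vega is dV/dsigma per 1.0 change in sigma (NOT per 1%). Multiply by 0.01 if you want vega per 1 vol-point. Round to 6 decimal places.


d1 = 0.7896023131; d2 = 0.5691482362
phi(d1) = 0.2920955105; exp(-qT) = 1.0000000000; exp(-rT) = 0.9043851124
Vega = S * exp(-qT) * phi(d1) * sqrt(T) = 1.0400 * 1.0000000000 * 0.2920955105 * 1.2247448714 = 0.372052

Answer: Vega = 0.372052


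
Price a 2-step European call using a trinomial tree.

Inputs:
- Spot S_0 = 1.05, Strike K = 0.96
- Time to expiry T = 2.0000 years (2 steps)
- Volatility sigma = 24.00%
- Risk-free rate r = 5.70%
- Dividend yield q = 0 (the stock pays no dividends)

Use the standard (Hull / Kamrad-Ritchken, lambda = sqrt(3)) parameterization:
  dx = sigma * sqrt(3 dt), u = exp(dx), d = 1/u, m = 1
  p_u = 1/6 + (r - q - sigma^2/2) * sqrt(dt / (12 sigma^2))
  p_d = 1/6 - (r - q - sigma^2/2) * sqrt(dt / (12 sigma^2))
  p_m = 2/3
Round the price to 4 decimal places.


Answer: Price = V(0,0) = 0.2427

Derivation:
dt = T/N = 1.000000; dx = sigma*sqrt(3*dt) = 0.415692
u = exp(dx) = 1.515419; d = 1/u = 0.659883
p_u = 0.200586, p_m = 0.666667, p_d = 0.132747
Discount per step: exp(-r*dt) = 0.944594
Stock lattice S(k, j) with j the centered position index:
  k=0: S(0,+0) = 1.0500
  k=1: S(1,-1) = 0.6929; S(1,+0) = 1.0500; S(1,+1) = 1.5912
  k=2: S(2,-2) = 0.4572; S(2,-1) = 0.6929; S(2,+0) = 1.0500; S(2,+1) = 1.5912; S(2,+2) = 2.4113
Terminal payoffs V(N, j) = max(S_T - K, 0):
  V(2,-2) = 0.000000; V(2,-1) = 0.000000; V(2,+0) = 0.090000; V(2,+1) = 0.631190; V(2,+2) = 1.451321
Backward induction: V(k, j) = exp(-r*dt) * [p_u * V(k+1, j+1) + p_m * V(k+1, j) + p_d * V(k+1, j-1)]
  V(1,-1) = exp(-r*dt) * [p_u*0.090000 + p_m*0.000000 + p_d*0.000000] = 0.017053
  V(1,+0) = exp(-r*dt) * [p_u*0.631190 + p_m*0.090000 + p_d*0.000000] = 0.176269
  V(1,+1) = exp(-r*dt) * [p_u*1.451321 + p_m*0.631190 + p_d*0.090000] = 0.683749
  V(0,+0) = exp(-r*dt) * [p_u*0.683749 + p_m*0.176269 + p_d*0.017053] = 0.242691


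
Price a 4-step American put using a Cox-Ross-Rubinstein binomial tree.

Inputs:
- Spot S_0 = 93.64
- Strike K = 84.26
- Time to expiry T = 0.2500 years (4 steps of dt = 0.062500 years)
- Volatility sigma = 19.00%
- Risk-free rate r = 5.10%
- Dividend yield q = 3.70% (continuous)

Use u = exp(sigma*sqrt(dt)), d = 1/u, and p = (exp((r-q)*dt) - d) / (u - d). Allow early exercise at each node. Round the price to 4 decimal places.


dt = T/N = 0.062500
u = exp(sigma*sqrt(dt)) = 1.048646; d = 1/u = 0.953610
p = (exp((r-q)*dt) - d) / (u - d) = 0.497338
Discount per step: exp(-r*dt) = 0.996818
Stock lattice S(k, i) with i counting down-moves:
  k=0: S(0,0) = 93.6400
  k=1: S(1,0) = 98.1952; S(1,1) = 89.2961
  k=2: S(2,0) = 102.9721; S(2,1) = 93.6400; S(2,2) = 85.1537
  k=3: S(3,0) = 107.9813; S(3,1) = 98.1952; S(3,2) = 89.2961; S(3,3) = 81.2034
  k=4: S(4,0) = 113.2341; S(4,1) = 102.9721; S(4,2) = 93.6400; S(4,3) = 85.1537; S(4,4) = 77.4365
Terminal payoffs V(N, i) = max(K - S_T, 0):
  V(4,0) = 0.000000; V(4,1) = 0.000000; V(4,2) = 0.000000; V(4,3) = 0.000000; V(4,4) = 6.823547
Backward induction: V(k, i) = exp(-r*dt) * [p * V(k+1, i) + (1-p) * V(k+1, i+1)]; then take max(V_cont, immediate exercise) for American.
  V(3,0) = exp(-r*dt) * [p*0.000000 + (1-p)*0.000000] = 0.000000; exercise = 0.000000; V(3,0) = max -> 0.000000
  V(3,1) = exp(-r*dt) * [p*0.000000 + (1-p)*0.000000] = 0.000000; exercise = 0.000000; V(3,1) = max -> 0.000000
  V(3,2) = exp(-r*dt) * [p*0.000000 + (1-p)*0.000000] = 0.000000; exercise = 0.000000; V(3,2) = max -> 0.000000
  V(3,3) = exp(-r*dt) * [p*0.000000 + (1-p)*6.823547] = 3.419020; exercise = 3.056557; V(3,3) = max -> 3.419020
  V(2,0) = exp(-r*dt) * [p*0.000000 + (1-p)*0.000000] = 0.000000; exercise = 0.000000; V(2,0) = max -> 0.000000
  V(2,1) = exp(-r*dt) * [p*0.000000 + (1-p)*0.000000] = 0.000000; exercise = 0.000000; V(2,1) = max -> 0.000000
  V(2,2) = exp(-r*dt) * [p*0.000000 + (1-p)*3.419020] = 1.713141; exercise = 0.000000; V(2,2) = max -> 1.713141
  V(1,0) = exp(-r*dt) * [p*0.000000 + (1-p)*0.000000] = 0.000000; exercise = 0.000000; V(1,0) = max -> 0.000000
  V(1,1) = exp(-r*dt) * [p*0.000000 + (1-p)*1.713141] = 0.858390; exercise = 0.000000; V(1,1) = max -> 0.858390
  V(0,0) = exp(-r*dt) * [p*0.000000 + (1-p)*0.858390] = 0.430107; exercise = 0.000000; V(0,0) = max -> 0.430107

Answer: Price = V(0,0) = 0.4301


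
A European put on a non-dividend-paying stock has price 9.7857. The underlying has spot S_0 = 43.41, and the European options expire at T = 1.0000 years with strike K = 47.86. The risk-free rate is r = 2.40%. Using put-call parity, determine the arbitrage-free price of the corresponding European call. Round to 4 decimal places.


Put-call parity: C - P = S_0 * exp(-qT) - K * exp(-rT).
S_0 * exp(-qT) = 43.4100 * 1.00000000 = 43.41000000
K * exp(-rT) = 47.8600 * 0.97628571 = 46.72503407
C = P + S*exp(-qT) - K*exp(-rT)
C = 9.7857 + 43.41000000 - 46.72503407 = 6.4707

Answer: Call price = 6.4707


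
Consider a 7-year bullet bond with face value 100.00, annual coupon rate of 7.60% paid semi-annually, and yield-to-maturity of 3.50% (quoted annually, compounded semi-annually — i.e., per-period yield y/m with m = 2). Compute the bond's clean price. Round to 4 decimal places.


Answer: Price = 125.2601

Derivation:
Coupon per period c = face * coupon_rate / m = 3.800000
Periods per year m = 2; per-period yield y/m = 0.017500
Number of cashflows N = 14
Cashflows (t years, CF_t, discount factor 1/(1+y/m)^(m*t), PV):
  t = 0.5000: CF_t = 3.800000, DF = 0.982801, PV = 3.734644
  t = 1.0000: CF_t = 3.800000, DF = 0.965898, PV = 3.670412
  t = 1.5000: CF_t = 3.800000, DF = 0.949285, PV = 3.607284
  t = 2.0000: CF_t = 3.800000, DF = 0.932959, PV = 3.545242
  t = 2.5000: CF_t = 3.800000, DF = 0.916913, PV = 3.484268
  t = 3.0000: CF_t = 3.800000, DF = 0.901143, PV = 3.424342
  t = 3.5000: CF_t = 3.800000, DF = 0.885644, PV = 3.365446
  t = 4.0000: CF_t = 3.800000, DF = 0.870412, PV = 3.307564
  t = 4.5000: CF_t = 3.800000, DF = 0.855441, PV = 3.250677
  t = 5.0000: CF_t = 3.800000, DF = 0.840729, PV = 3.194769
  t = 5.5000: CF_t = 3.800000, DF = 0.826269, PV = 3.139822
  t = 6.0000: CF_t = 3.800000, DF = 0.812058, PV = 3.085820
  t = 6.5000: CF_t = 3.800000, DF = 0.798091, PV = 3.032747
  t = 7.0000: CF_t = 103.800000, DF = 0.784365, PV = 81.417076
Price P = sum_t PV_t = 125.260112


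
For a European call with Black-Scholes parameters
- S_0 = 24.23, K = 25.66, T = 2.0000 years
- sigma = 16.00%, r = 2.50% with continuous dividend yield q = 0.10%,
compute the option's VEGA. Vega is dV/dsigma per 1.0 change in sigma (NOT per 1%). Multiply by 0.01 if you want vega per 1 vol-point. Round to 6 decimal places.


Answer: Vega = 13.607829

Derivation:
d1 = 0.0718516640; d2 = -0.1544225059
phi(d1) = 0.3979138064; exp(-qT) = 0.9980019987; exp(-rT) = 0.9512294245
Vega = S * exp(-qT) * phi(d1) * sqrt(T) = 24.2300 * 0.9980019987 * 0.3979138064 * 1.4142135624 = 13.607829


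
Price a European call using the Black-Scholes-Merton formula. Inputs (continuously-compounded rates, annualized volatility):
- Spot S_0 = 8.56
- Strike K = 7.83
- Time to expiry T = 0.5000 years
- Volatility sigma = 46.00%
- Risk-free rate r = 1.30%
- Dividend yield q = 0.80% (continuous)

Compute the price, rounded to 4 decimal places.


Answer: Price = 1.4677

Derivation:
d1 = (ln(S/K) + (r - q + 0.5*sigma^2) * T) / (sigma * sqrt(T)) = 0.44436336
d2 = d1 - sigma * sqrt(T) = 0.11909424
exp(-rT) = 0.99352108; exp(-qT) = 0.99600799
C = S_0 * exp(-qT) * N(d1) - K * exp(-rT) * N(d2)
N(d1) = 0.67161005; N(d2) = 0.54739965
C = 8.5600 * 0.99600799 * 0.67161005 - 7.8300 * 0.99352108 * 0.54739965 = 1.4677


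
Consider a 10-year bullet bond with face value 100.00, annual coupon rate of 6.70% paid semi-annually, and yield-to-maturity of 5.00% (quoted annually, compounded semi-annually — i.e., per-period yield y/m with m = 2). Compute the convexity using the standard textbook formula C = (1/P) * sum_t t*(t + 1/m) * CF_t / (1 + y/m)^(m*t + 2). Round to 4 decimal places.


Coupon per period c = face * coupon_rate / m = 3.350000
Periods per year m = 2; per-period yield y/m = 0.025000
Number of cashflows N = 20
Cashflows (t years, CF_t, discount factor 1/(1+y/m)^(m*t), PV):
  t = 0.5000: CF_t = 3.350000, DF = 0.975610, PV = 3.268293
  t = 1.0000: CF_t = 3.350000, DF = 0.951814, PV = 3.188578
  t = 1.5000: CF_t = 3.350000, DF = 0.928599, PV = 3.110808
  t = 2.0000: CF_t = 3.350000, DF = 0.905951, PV = 3.034935
  t = 2.5000: CF_t = 3.350000, DF = 0.883854, PV = 2.960912
  t = 3.0000: CF_t = 3.350000, DF = 0.862297, PV = 2.888695
  t = 3.5000: CF_t = 3.350000, DF = 0.841265, PV = 2.818239
  t = 4.0000: CF_t = 3.350000, DF = 0.820747, PV = 2.749501
  t = 4.5000: CF_t = 3.350000, DF = 0.800728, PV = 2.682440
  t = 5.0000: CF_t = 3.350000, DF = 0.781198, PV = 2.617015
  t = 5.5000: CF_t = 3.350000, DF = 0.762145, PV = 2.553185
  t = 6.0000: CF_t = 3.350000, DF = 0.743556, PV = 2.490912
  t = 6.5000: CF_t = 3.350000, DF = 0.725420, PV = 2.430158
  t = 7.0000: CF_t = 3.350000, DF = 0.707727, PV = 2.370886
  t = 7.5000: CF_t = 3.350000, DF = 0.690466, PV = 2.313060
  t = 8.0000: CF_t = 3.350000, DF = 0.673625, PV = 2.256644
  t = 8.5000: CF_t = 3.350000, DF = 0.657195, PV = 2.201603
  t = 9.0000: CF_t = 3.350000, DF = 0.641166, PV = 2.147906
  t = 9.5000: CF_t = 3.350000, DF = 0.625528, PV = 2.095518
  t = 10.0000: CF_t = 103.350000, DF = 0.610271, PV = 63.071502
Price P = sum_t PV_t = 113.250788
Convexity numerator sum_t t*(t + 1/m) * CF_t / (1+y/m)^(m*t + 2):
  t = 0.5000: term = 1.555404
  t = 1.0000: term = 4.552402
  t = 1.5000: term = 8.882736
  t = 2.0000: term = 14.443473
  t = 2.5000: term = 21.136789
  t = 3.0000: term = 28.869761
  t = 3.5000: term = 37.554160
  t = 4.0000: term = 47.106264
  t = 4.5000: term = 57.446663
  t = 5.0000: term = 68.500086
  t = 5.5000: term = 80.195223
  t = 6.0000: term = 92.464558
  t = 6.5000: term = 105.244213
  t = 7.0000: term = 118.473785
  t = 7.5000: term = 132.096206
  t = 8.0000: term = 146.057594
  t = 8.5000: term = 160.307116
  t = 9.0000: term = 174.796855
  t = 9.5000: term = 189.481685
  t = 10.0000: term = 6303.398172
Convexity = (1/P) * sum = 7792.563143 / 113.250788 = 68.808026

Answer: Convexity = 68.8080


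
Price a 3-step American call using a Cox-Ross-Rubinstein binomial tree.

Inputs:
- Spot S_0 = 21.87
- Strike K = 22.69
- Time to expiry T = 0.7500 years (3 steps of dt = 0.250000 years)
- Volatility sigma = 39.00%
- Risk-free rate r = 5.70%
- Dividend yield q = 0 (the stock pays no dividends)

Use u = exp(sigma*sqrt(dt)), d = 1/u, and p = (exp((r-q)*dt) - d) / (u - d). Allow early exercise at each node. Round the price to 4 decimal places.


dt = T/N = 0.250000
u = exp(sigma*sqrt(dt)) = 1.215311; d = 1/u = 0.822835
p = (exp((r-q)*dt) - d) / (u - d) = 0.487972
Discount per step: exp(-r*dt) = 0.985851
Stock lattice S(k, i) with i counting down-moves:
  k=0: S(0,0) = 21.8700
  k=1: S(1,0) = 26.5789; S(1,1) = 17.9954
  k=2: S(2,0) = 32.3016; S(2,1) = 21.8700; S(2,2) = 14.8072
  k=3: S(3,0) = 39.2565; S(3,1) = 26.5789; S(3,2) = 17.9954; S(3,3) = 12.1839
Terminal payoffs V(N, i) = max(S_T - K, 0):
  V(3,0) = 16.566453; V(3,1) = 3.888851; V(3,2) = 0.000000; V(3,3) = 0.000000
Backward induction: V(k, i) = exp(-r*dt) * [p * V(k+1, i) + (1-p) * V(k+1, i+1)]; then take max(V_cont, immediate exercise) for American.
  V(2,0) = exp(-r*dt) * [p*16.566453 + (1-p)*3.888851] = 9.932610; exercise = 9.611570; V(2,0) = max -> 9.932610
  V(2,1) = exp(-r*dt) * [p*3.888851 + (1-p)*0.000000] = 1.870800; exercise = 0.000000; V(2,1) = max -> 1.870800
  V(2,2) = exp(-r*dt) * [p*0.000000 + (1-p)*0.000000] = 0.000000; exercise = 0.000000; V(2,2) = max -> 0.000000
  V(1,0) = exp(-r*dt) * [p*9.932610 + (1-p)*1.870800] = 5.722604; exercise = 3.888851; V(1,0) = max -> 5.722604
  V(1,1) = exp(-r*dt) * [p*1.870800 + (1-p)*0.000000] = 0.899981; exercise = 0.000000; V(1,1) = max -> 0.899981
  V(0,0) = exp(-r*dt) * [p*5.722604 + (1-p)*0.899981] = 3.207254; exercise = 0.000000; V(0,0) = max -> 3.207254

Answer: Price = V(0,0) = 3.2073


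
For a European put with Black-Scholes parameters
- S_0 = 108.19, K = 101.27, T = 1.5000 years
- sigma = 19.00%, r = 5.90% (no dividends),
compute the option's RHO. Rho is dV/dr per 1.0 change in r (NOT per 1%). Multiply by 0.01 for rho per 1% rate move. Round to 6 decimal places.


Answer: Rho = -40.577330

Derivation:
d1 = 0.7807156524; d2 = 0.5480141269
phi(d1) = 0.2941407166; exp(-qT) = 1.0000000000; exp(-rT) = 0.9153031107
N(-d2) = 0.2918411014
Rho = -K*T*exp(-rT)*N(-d2) = -101.2700 * 1.5000 * 0.9153031107 * 0.2918411014 = -40.577330


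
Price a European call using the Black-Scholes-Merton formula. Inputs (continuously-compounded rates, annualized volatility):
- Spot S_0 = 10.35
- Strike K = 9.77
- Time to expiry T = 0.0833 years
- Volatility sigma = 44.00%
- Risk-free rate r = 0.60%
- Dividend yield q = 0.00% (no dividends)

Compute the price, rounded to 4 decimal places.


d1 = (ln(S/K) + (r - q + 0.5*sigma^2) * T) / (sigma * sqrt(T)) = 0.52155628
d2 = d1 - sigma * sqrt(T) = 0.39456462
exp(-rT) = 0.99950032; exp(-qT) = 1.00000000
C = S_0 * exp(-qT) * N(d1) - K * exp(-rT) * N(d2)
N(d1) = 0.69901034; N(d2) = 0.65341789
C = 10.3500 * 1.00000000 * 0.69901034 - 9.7700 * 0.99950032 * 0.65341789 = 0.8541

Answer: Price = 0.8541


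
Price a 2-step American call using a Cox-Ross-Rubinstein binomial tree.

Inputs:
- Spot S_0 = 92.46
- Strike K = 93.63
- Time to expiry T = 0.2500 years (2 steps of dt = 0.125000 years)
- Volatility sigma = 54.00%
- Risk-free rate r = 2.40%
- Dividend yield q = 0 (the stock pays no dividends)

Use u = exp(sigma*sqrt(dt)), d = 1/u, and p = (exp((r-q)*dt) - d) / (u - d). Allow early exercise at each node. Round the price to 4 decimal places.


dt = T/N = 0.125000
u = exp(sigma*sqrt(dt)) = 1.210361; d = 1/u = 0.826200
p = (exp((r-q)*dt) - d) / (u - d) = 0.460236
Discount per step: exp(-r*dt) = 0.997004
Stock lattice S(k, i) with i counting down-moves:
  k=0: S(0,0) = 92.4600
  k=1: S(1,0) = 111.9100; S(1,1) = 76.3904
  k=2: S(2,0) = 135.4515; S(2,1) = 92.4600; S(2,2) = 63.1137
Terminal payoffs V(N, i) = max(S_T - K, 0):
  V(2,0) = 41.821519; V(2,1) = 0.000000; V(2,2) = 0.000000
Backward induction: V(k, i) = exp(-r*dt) * [p * V(k+1, i) + (1-p) * V(k+1, i+1)]; then take max(V_cont, immediate exercise) for American.
  V(1,0) = exp(-r*dt) * [p*41.821519 + (1-p)*0.000000] = 19.190099; exercise = 18.279997; V(1,0) = max -> 19.190099
  V(1,1) = exp(-r*dt) * [p*0.000000 + (1-p)*0.000000] = 0.000000; exercise = 0.000000; V(1,1) = max -> 0.000000
  V(0,0) = exp(-r*dt) * [p*19.190099 + (1-p)*0.000000] = 8.805512; exercise = 0.000000; V(0,0) = max -> 8.805512

Answer: Price = V(0,0) = 8.8055


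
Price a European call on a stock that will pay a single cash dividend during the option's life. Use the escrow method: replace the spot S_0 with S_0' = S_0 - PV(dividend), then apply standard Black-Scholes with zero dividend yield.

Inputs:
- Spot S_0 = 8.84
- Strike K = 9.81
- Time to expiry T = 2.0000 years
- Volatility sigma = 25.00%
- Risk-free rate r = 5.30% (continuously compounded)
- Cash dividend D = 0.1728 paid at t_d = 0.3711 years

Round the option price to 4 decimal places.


PV(D) = D * exp(-r * t_d) = 0.1728 * 0.98052386 = 0.16943452
S_0' = S_0 - PV(D) = 8.8400 - 0.16943452 = 8.67056548
d1 = (ln(S_0'/K) + (r + sigma^2/2)*T) / (sigma*sqrt(T)) = 0.12736899
d2 = d1 - sigma*sqrt(T) = -0.22618440
exp(-rT) = 0.89942465
N(d1) = 0.55067582; N(d2) = 0.41052900
C = S_0' * N(d1) - K * exp(-rT) * N(d2) = 8.67056548 * 0.55067582 - 9.8100 * 0.89942465 * 0.41052900 = 1.1524

Answer: Price = 1.1524


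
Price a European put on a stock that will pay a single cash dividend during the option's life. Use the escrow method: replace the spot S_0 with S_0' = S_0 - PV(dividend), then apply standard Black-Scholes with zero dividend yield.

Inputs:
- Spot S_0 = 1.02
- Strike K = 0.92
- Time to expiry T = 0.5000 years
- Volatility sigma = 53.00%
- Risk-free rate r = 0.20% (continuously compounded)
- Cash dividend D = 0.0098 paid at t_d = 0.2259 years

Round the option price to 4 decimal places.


Answer: Price = 0.1023

Derivation:
PV(D) = D * exp(-r * t_d) = 0.0098 * 0.99954830 = 0.00979557
S_0' = S_0 - PV(D) = 1.0200 - 0.00979557 = 1.01020443
d1 = (ln(S_0'/K) + (r + sigma^2/2)*T) / (sigma*sqrt(T)) = 0.43963183
d2 = d1 - sigma*sqrt(T) = 0.06486523
exp(-rT) = 0.99900050
N(-d1) = 0.33010189; N(-d2) = 0.47414065
P = K * exp(-rT) * N(-d2) - S_0' * N(-d1) = 0.9200 * 0.99900050 * 0.47414065 - 1.01020443 * 0.33010189 = 0.1023


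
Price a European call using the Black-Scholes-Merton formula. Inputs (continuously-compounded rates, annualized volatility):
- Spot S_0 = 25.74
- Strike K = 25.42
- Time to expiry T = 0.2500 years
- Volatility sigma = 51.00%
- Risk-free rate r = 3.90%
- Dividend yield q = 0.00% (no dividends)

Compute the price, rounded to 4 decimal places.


d1 = (ln(S/K) + (r - q + 0.5*sigma^2) * T) / (sigma * sqrt(T)) = 0.21479387
d2 = d1 - sigma * sqrt(T) = -0.04020613
exp(-rT) = 0.99029738; exp(-qT) = 1.00000000
C = S_0 * exp(-qT) * N(d1) - K * exp(-rT) * N(d2)
N(d1) = 0.58503598; N(d2) = 0.48396439
C = 25.7400 * 1.00000000 * 0.58503598 - 25.4200 * 0.99029738 * 0.48396439 = 2.8758

Answer: Price = 2.8758


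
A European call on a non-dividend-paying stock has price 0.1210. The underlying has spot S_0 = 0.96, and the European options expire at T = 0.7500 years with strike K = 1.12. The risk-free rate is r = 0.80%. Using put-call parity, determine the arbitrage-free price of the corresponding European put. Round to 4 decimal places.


Answer: Put price = 0.2743

Derivation:
Put-call parity: C - P = S_0 * exp(-qT) - K * exp(-rT).
S_0 * exp(-qT) = 0.9600 * 1.00000000 = 0.96000000
K * exp(-rT) = 1.1200 * 0.99401796 = 1.11330012
P = C - S*exp(-qT) + K*exp(-rT)
P = 0.1210 - 0.96000000 + 1.11330012 = 0.2743


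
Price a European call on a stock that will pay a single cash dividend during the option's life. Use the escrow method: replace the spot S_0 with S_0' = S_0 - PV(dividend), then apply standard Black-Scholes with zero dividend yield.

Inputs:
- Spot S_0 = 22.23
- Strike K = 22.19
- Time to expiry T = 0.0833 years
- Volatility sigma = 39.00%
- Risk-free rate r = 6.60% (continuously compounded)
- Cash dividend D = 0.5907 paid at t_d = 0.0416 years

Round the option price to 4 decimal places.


PV(D) = D * exp(-r * t_d) = 0.5907 * 0.99725817 = 0.58908040
S_0' = S_0 - PV(D) = 22.2300 - 0.58908040 = 21.64091960
d1 = (ln(S_0'/K) + (r + sigma^2/2)*T) / (sigma*sqrt(T)) = -0.11747451
d2 = d1 - sigma*sqrt(T) = -0.23003530
exp(-rT) = 0.99451729
N(d1) = 0.45324202; N(d2) = 0.40903217
C = S_0' * N(d1) - K * exp(-rT) * N(d2) = 21.64091960 * 0.45324202 - 22.1900 * 0.99451729 * 0.40903217 = 0.7819

Answer: Price = 0.7819


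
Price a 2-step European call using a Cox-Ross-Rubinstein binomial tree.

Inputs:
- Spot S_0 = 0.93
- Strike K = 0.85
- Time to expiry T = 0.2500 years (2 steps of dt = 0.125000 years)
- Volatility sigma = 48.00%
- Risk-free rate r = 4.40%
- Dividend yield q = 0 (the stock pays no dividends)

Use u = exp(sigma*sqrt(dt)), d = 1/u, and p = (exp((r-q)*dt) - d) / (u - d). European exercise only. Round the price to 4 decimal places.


dt = T/N = 0.125000
u = exp(sigma*sqrt(dt)) = 1.184956; d = 1/u = 0.843913
p = (exp((r-q)*dt) - d) / (u - d) = 0.473847
Discount per step: exp(-r*dt) = 0.994515
Stock lattice S(k, i) with i counting down-moves:
  k=0: S(0,0) = 0.9300
  k=1: S(1,0) = 1.1020; S(1,1) = 0.7848
  k=2: S(2,0) = 1.3058; S(2,1) = 0.9300; S(2,2) = 0.6623
Terminal payoffs V(N, i) = max(S_T - K, 0):
  V(2,0) = 0.455832; V(2,1) = 0.080000; V(2,2) = 0.000000
Backward induction: V(k, i) = exp(-r*dt) * [p * V(k+1, i) + (1-p) * V(k+1, i+1)].
  V(1,0) = exp(-r*dt) * [p*0.455832 + (1-p)*0.080000] = 0.256671
  V(1,1) = exp(-r*dt) * [p*0.080000 + (1-p)*0.000000] = 0.037700
  V(0,0) = exp(-r*dt) * [p*0.256671 + (1-p)*0.037700] = 0.140683

Answer: Price = V(0,0) = 0.1407


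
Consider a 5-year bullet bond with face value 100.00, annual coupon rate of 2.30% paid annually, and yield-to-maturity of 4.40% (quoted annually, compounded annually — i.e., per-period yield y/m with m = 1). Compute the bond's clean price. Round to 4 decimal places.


Answer: Price = 90.7553

Derivation:
Coupon per period c = face * coupon_rate / m = 2.300000
Periods per year m = 1; per-period yield y/m = 0.044000
Number of cashflows N = 5
Cashflows (t years, CF_t, discount factor 1/(1+y/m)^(m*t), PV):
  t = 1.0000: CF_t = 2.300000, DF = 0.957854, PV = 2.203065
  t = 2.0000: CF_t = 2.300000, DF = 0.917485, PV = 2.110216
  t = 3.0000: CF_t = 2.300000, DF = 0.878817, PV = 2.021279
  t = 4.0000: CF_t = 2.300000, DF = 0.841779, PV = 1.936091
  t = 5.0000: CF_t = 102.300000, DF = 0.806302, PV = 82.484651
Price P = sum_t PV_t = 90.755302


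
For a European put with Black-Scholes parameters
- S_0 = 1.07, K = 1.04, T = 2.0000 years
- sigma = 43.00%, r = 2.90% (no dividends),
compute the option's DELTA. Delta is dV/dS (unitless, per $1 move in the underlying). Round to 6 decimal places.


d1 = 0.4461974280; d2 = -0.1619144038
phi(d1) = 0.3611417980; exp(-qT) = 1.0000000000; exp(-rT) = 0.9436499474
N(-d1) = 0.3277273203
Delta = -exp(-qT) * N(-d1) = -1.0000000000 * 0.3277273203 = -0.327727

Answer: Delta = -0.327727


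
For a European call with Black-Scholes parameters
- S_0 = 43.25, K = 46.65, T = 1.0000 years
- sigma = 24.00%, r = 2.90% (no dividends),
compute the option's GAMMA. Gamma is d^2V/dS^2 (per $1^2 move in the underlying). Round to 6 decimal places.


d1 = -0.0744820580; d2 = -0.3144820580
phi(d1) = 0.3978372322; exp(-qT) = 1.0000000000; exp(-rT) = 0.9714164645
Gamma = exp(-qT) * phi(d1) / (S * sigma * sqrt(T)) = 1.0000000000 * 0.3978372322 / (43.2500 * 0.2400 * 1.0000000000) = 0.038327

Answer: Gamma = 0.038327


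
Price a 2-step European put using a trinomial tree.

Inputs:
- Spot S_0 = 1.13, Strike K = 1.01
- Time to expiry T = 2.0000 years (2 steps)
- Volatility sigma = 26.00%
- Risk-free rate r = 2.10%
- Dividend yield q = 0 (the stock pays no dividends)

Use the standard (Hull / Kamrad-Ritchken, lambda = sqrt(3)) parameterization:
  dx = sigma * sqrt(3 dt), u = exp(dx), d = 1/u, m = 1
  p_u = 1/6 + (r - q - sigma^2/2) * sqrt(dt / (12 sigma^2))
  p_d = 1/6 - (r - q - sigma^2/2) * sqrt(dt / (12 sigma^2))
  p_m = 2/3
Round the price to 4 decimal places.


dt = T/N = 1.000000; dx = sigma*sqrt(3*dt) = 0.450333
u = exp(dx) = 1.568835; d = 1/u = 0.637416
p_u = 0.152455, p_m = 0.666667, p_d = 0.180878
Discount per step: exp(-r*dt) = 0.979219
Stock lattice S(k, j) with j the centered position index:
  k=0: S(0,+0) = 1.1300
  k=1: S(1,-1) = 0.7203; S(1,+0) = 1.1300; S(1,+1) = 1.7728
  k=2: S(2,-2) = 0.4591; S(2,-1) = 0.7203; S(2,+0) = 1.1300; S(2,+1) = 1.7728; S(2,+2) = 2.7812
Terminal payoffs V(N, j) = max(K - S_T, 0):
  V(2,-2) = 0.550882; V(2,-1) = 0.289720; V(2,+0) = 0.000000; V(2,+1) = 0.000000; V(2,+2) = 0.000000
Backward induction: V(k, j) = exp(-r*dt) * [p_u * V(k+1, j+1) + p_m * V(k+1, j) + p_d * V(k+1, j-1)]
  V(1,-1) = exp(-r*dt) * [p_u*0.000000 + p_m*0.289720 + p_d*0.550882] = 0.286705
  V(1,+0) = exp(-r*dt) * [p_u*0.000000 + p_m*0.000000 + p_d*0.289720] = 0.051315
  V(1,+1) = exp(-r*dt) * [p_u*0.000000 + p_m*0.000000 + p_d*0.000000] = 0.000000
  V(0,+0) = exp(-r*dt) * [p_u*0.000000 + p_m*0.051315 + p_d*0.286705] = 0.084280

Answer: Price = V(0,0) = 0.0843


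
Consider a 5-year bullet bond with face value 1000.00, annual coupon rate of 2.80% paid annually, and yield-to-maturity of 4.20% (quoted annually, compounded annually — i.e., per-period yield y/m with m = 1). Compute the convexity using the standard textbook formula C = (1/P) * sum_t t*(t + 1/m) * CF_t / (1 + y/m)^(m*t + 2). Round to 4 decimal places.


Answer: Convexity = 25.6133

Derivation:
Coupon per period c = face * coupon_rate / m = 28.000000
Periods per year m = 1; per-period yield y/m = 0.042000
Number of cashflows N = 5
Cashflows (t years, CF_t, discount factor 1/(1+y/m)^(m*t), PV):
  t = 1.0000: CF_t = 28.000000, DF = 0.959693, PV = 26.871401
  t = 2.0000: CF_t = 28.000000, DF = 0.921010, PV = 25.788293
  t = 3.0000: CF_t = 28.000000, DF = 0.883887, PV = 24.748842
  t = 4.0000: CF_t = 28.000000, DF = 0.848260, PV = 23.751287
  t = 5.0000: CF_t = 1028.000000, DF = 0.814069, PV = 836.863295
Price P = sum_t PV_t = 938.023118
Convexity numerator sum_t t*(t + 1/m) * CF_t / (1+y/m)^(m*t + 2):
  t = 1.0000: term = 49.497683
  t = 2.0000: term = 142.507725
  t = 3.0000: term = 273.527303
  t = 4.0000: term = 437.503683
  t = 5.0000: term = 23122.795413
Convexity = (1/P) * sum = 24025.831806 / 938.023118 = 25.613262


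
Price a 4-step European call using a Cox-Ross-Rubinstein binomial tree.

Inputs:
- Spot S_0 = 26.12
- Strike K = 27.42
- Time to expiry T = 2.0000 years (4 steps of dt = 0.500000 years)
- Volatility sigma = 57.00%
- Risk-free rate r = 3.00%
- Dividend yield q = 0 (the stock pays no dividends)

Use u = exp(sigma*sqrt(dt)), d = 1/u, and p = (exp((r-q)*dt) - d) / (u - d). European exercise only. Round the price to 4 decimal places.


dt = T/N = 0.500000
u = exp(sigma*sqrt(dt)) = 1.496383; d = 1/u = 0.668278
p = (exp((r-q)*dt) - d) / (u - d) = 0.418830
Discount per step: exp(-r*dt) = 0.985112
Stock lattice S(k, i) with i counting down-moves:
  k=0: S(0,0) = 26.1200
  k=1: S(1,0) = 39.0855; S(1,1) = 17.4554
  k=2: S(2,0) = 58.4869; S(2,1) = 26.1200; S(2,2) = 11.6651
  k=3: S(3,0) = 87.5188; S(3,1) = 39.0855; S(3,2) = 17.4554; S(3,3) = 7.7955
  k=4: S(4,0) = 130.9617; S(4,1) = 58.4869; S(4,2) = 26.1200; S(4,3) = 11.6651; S(4,4) = 5.2096
Terminal payoffs V(N, i) = max(S_T - K, 0):
  V(4,0) = 103.541681; V(4,1) = 31.066914; V(4,2) = 0.000000; V(4,3) = 0.000000; V(4,4) = 0.000000
Backward induction: V(k, i) = exp(-r*dt) * [p * V(k+1, i) + (1-p) * V(k+1, i+1)].
  V(3,0) = exp(-r*dt) * [p*103.541681 + (1-p)*31.066914] = 60.507054
  V(3,1) = exp(-r*dt) * [p*31.066914 + (1-p)*0.000000] = 12.818028
  V(3,2) = exp(-r*dt) * [p*0.000000 + (1-p)*0.000000] = 0.000000
  V(3,3) = exp(-r*dt) * [p*0.000000 + (1-p)*0.000000] = 0.000000
  V(2,0) = exp(-r*dt) * [p*60.507054 + (1-p)*12.818028] = 32.303407
  V(2,1) = exp(-r*dt) * [p*12.818028 + (1-p)*0.000000] = 5.288644
  V(2,2) = exp(-r*dt) * [p*0.000000 + (1-p)*0.000000] = 0.000000
  V(1,0) = exp(-r*dt) * [p*32.303407 + (1-p)*5.288644] = 16.356040
  V(1,1) = exp(-r*dt) * [p*5.288644 + (1-p)*0.000000] = 2.182064
  V(0,0) = exp(-r*dt) * [p*16.356040 + (1-p)*2.182064] = 7.997677

Answer: Price = V(0,0) = 7.9977


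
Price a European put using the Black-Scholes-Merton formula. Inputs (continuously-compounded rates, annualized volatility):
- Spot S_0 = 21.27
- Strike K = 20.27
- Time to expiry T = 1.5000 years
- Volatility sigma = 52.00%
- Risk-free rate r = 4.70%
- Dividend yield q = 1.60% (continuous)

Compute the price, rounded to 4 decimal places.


Answer: Price = 4.0689

Derivation:
d1 = (ln(S/K) + (r - q + 0.5*sigma^2) * T) / (sigma * sqrt(T)) = 0.46706065
d2 = d1 - sigma * sqrt(T) = -0.16980669
exp(-rT) = 0.93192774; exp(-qT) = 0.97628571
P = K * exp(-rT) * N(-d2) - S_0 * exp(-qT) * N(-d1)
N(-d1) = 0.32022824; N(-d2) = 0.56741892
P = 20.2700 * 0.93192774 * 0.56741892 - 21.2700 * 0.97628571 * 0.32022824 = 4.0689


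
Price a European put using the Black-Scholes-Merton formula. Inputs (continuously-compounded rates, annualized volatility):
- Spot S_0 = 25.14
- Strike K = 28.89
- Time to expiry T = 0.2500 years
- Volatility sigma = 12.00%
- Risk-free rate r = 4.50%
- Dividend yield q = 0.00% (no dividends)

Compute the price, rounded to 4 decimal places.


Answer: Price = 3.4364

Derivation:
d1 = (ln(S/K) + (r - q + 0.5*sigma^2) * T) / (sigma * sqrt(T)) = -2.09975519
d2 = d1 - sigma * sqrt(T) = -2.15975519
exp(-rT) = 0.98881304; exp(-qT) = 1.00000000
P = K * exp(-rT) * N(-d2) - S_0 * exp(-qT) * N(-d1)
N(-d1) = 0.98212481; N(-d2) = 0.98460419
P = 28.8900 * 0.98881304 * 0.98460419 - 25.1400 * 1.00000000 * 0.98212481 = 3.4364


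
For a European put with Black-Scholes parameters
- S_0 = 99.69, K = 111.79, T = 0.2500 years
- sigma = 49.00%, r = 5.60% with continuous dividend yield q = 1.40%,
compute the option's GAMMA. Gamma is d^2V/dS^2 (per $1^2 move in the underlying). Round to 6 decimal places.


Answer: Gamma = 0.015550

Derivation:
d1 = -0.3022213888; d2 = -0.5472213888
phi(d1) = 0.3811327966; exp(-qT) = 0.9965061179; exp(-rT) = 0.9860975443
Gamma = exp(-qT) * phi(d1) / (S * sigma * sqrt(T)) = 0.9965061179 * 0.3811327966 / (99.6900 * 0.4900 * 0.5000000000) = 0.015550


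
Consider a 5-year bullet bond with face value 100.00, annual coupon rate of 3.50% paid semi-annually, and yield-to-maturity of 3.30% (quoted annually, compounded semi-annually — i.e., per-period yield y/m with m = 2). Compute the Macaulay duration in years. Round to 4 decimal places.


Answer: Macaulay duration = 4.6323 years

Derivation:
Coupon per period c = face * coupon_rate / m = 1.750000
Periods per year m = 2; per-period yield y/m = 0.016500
Number of cashflows N = 10
Cashflows (t years, CF_t, discount factor 1/(1+y/m)^(m*t), PV):
  t = 0.5000: CF_t = 1.750000, DF = 0.983768, PV = 1.721594
  t = 1.0000: CF_t = 1.750000, DF = 0.967799, PV = 1.693649
  t = 1.5000: CF_t = 1.750000, DF = 0.952090, PV = 1.666157
  t = 2.0000: CF_t = 1.750000, DF = 0.936635, PV = 1.639112
  t = 2.5000: CF_t = 1.750000, DF = 0.921432, PV = 1.612505
  t = 3.0000: CF_t = 1.750000, DF = 0.906475, PV = 1.586331
  t = 3.5000: CF_t = 1.750000, DF = 0.891761, PV = 1.560581
  t = 4.0000: CF_t = 1.750000, DF = 0.877285, PV = 1.535250
  t = 4.5000: CF_t = 1.750000, DF = 0.863045, PV = 1.510329
  t = 5.0000: CF_t = 101.750000, DF = 0.849036, PV = 86.389426
Price P = sum_t PV_t = 100.914933
Macaulay numerator sum_t t * PV_t:
  t * PV_t at t = 0.5000: 0.860797
  t * PV_t at t = 1.0000: 1.693649
  t * PV_t at t = 1.5000: 2.499235
  t * PV_t at t = 2.0000: 3.278223
  t * PV_t at t = 2.5000: 4.031263
  t * PV_t at t = 3.0000: 4.758992
  t * PV_t at t = 3.5000: 5.462034
  t * PV_t at t = 4.0000: 6.140998
  t * PV_t at t = 4.5000: 6.796481
  t * PV_t at t = 5.0000: 431.947130
Macaulay duration D = (sum_t t * PV_t) / P = 467.468803 / 100.914933 = 4.632306


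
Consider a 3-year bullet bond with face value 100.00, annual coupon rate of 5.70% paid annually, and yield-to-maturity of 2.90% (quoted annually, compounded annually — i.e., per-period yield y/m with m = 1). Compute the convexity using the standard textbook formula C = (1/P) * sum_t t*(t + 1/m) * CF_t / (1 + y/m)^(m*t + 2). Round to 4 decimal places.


Coupon per period c = face * coupon_rate / m = 5.700000
Periods per year m = 1; per-period yield y/m = 0.029000
Number of cashflows N = 3
Cashflows (t years, CF_t, discount factor 1/(1+y/m)^(m*t), PV):
  t = 1.0000: CF_t = 5.700000, DF = 0.971817, PV = 5.539359
  t = 2.0000: CF_t = 5.700000, DF = 0.944429, PV = 5.383245
  t = 3.0000: CF_t = 105.700000, DF = 0.917812, PV = 97.012761
Price P = sum_t PV_t = 107.935364
Convexity numerator sum_t t*(t + 1/m) * CF_t / (1+y/m)^(m*t + 2):
  t = 1.0000: term = 10.463060
  t = 2.0000: term = 30.504549
  t = 3.0000: term = 1099.459812
Convexity = (1/P) * sum = 1140.427421 / 107.935364 = 10.565837

Answer: Convexity = 10.5658


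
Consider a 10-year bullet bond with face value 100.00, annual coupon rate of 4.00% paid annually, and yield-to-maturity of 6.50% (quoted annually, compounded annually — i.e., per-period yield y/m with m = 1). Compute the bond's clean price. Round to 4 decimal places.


Answer: Price = 82.0279

Derivation:
Coupon per period c = face * coupon_rate / m = 4.000000
Periods per year m = 1; per-period yield y/m = 0.065000
Number of cashflows N = 10
Cashflows (t years, CF_t, discount factor 1/(1+y/m)^(m*t), PV):
  t = 1.0000: CF_t = 4.000000, DF = 0.938967, PV = 3.755869
  t = 2.0000: CF_t = 4.000000, DF = 0.881659, PV = 3.526637
  t = 3.0000: CF_t = 4.000000, DF = 0.827849, PV = 3.311396
  t = 4.0000: CF_t = 4.000000, DF = 0.777323, PV = 3.109292
  t = 5.0000: CF_t = 4.000000, DF = 0.729881, PV = 2.919523
  t = 6.0000: CF_t = 4.000000, DF = 0.685334, PV = 2.741336
  t = 7.0000: CF_t = 4.000000, DF = 0.643506, PV = 2.574025
  t = 8.0000: CF_t = 4.000000, DF = 0.604231, PV = 2.416925
  t = 9.0000: CF_t = 4.000000, DF = 0.567353, PV = 2.269413
  t = 10.0000: CF_t = 104.000000, DF = 0.532726, PV = 55.403508
Price P = sum_t PV_t = 82.027924


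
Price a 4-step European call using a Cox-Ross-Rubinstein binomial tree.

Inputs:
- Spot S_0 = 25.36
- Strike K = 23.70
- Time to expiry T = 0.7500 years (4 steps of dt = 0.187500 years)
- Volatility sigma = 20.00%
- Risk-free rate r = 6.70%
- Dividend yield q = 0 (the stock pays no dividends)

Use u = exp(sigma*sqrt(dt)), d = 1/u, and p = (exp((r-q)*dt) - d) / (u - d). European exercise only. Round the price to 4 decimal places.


dt = T/N = 0.187500
u = exp(sigma*sqrt(dt)) = 1.090463; d = 1/u = 0.917042
p = (exp((r-q)*dt) - d) / (u - d) = 0.551259
Discount per step: exp(-r*dt) = 0.987516
Stock lattice S(k, i) with i counting down-moves:
  k=0: S(0,0) = 25.3600
  k=1: S(1,0) = 27.6541; S(1,1) = 23.2562
  k=2: S(2,0) = 30.1558; S(2,1) = 25.3600; S(2,2) = 21.3269
  k=3: S(3,0) = 32.8838; S(3,1) = 27.6541; S(3,2) = 23.2562; S(3,3) = 19.5576
  k=4: S(4,0) = 35.8586; S(4,1) = 30.1558; S(4,2) = 25.3600; S(4,3) = 21.3269; S(4,4) = 17.9352
Terminal payoffs V(N, i) = max(S_T - K, 0):
  V(4,0) = 12.158595; V(4,1) = 6.455828; V(4,2) = 1.660000; V(4,3) = 0.000000; V(4,4) = 0.000000
Backward induction: V(k, i) = exp(-r*dt) * [p * V(k+1, i) + (1-p) * V(k+1, i+1)].
  V(3,0) = exp(-r*dt) * [p*12.158595 + (1-p)*6.455828] = 9.479689
  V(3,1) = exp(-r*dt) * [p*6.455828 + (1-p)*1.660000] = 4.250015
  V(3,2) = exp(-r*dt) * [p*1.660000 + (1-p)*0.000000] = 0.903666
  V(3,3) = exp(-r*dt) * [p*0.000000 + (1-p)*0.000000] = 0.000000
  V(2,0) = exp(-r*dt) * [p*9.479689 + (1-p)*4.250015] = 7.043872
  V(2,1) = exp(-r*dt) * [p*4.250015 + (1-p)*0.903666] = 2.714060
  V(2,2) = exp(-r*dt) * [p*0.903666 + (1-p)*0.000000] = 0.491935
  V(1,0) = exp(-r*dt) * [p*7.043872 + (1-p)*2.714060] = 5.037228
  V(1,1) = exp(-r*dt) * [p*2.714060 + (1-p)*0.491935] = 1.695467
  V(0,0) = exp(-r*dt) * [p*5.037228 + (1-p)*1.695467] = 3.493479

Answer: Price = V(0,0) = 3.4935


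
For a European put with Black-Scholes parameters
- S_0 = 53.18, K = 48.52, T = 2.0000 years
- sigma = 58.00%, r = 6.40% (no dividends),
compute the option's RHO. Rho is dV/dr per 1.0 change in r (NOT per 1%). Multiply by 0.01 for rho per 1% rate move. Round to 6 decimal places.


d1 = 0.6779767880; d2 = -0.1422670782
phi(d1) = 0.3170281221; exp(-qT) = 1.0000000000; exp(-rT) = 0.8798533791
N(-d2) = 0.5565654751
Rho = -K*T*exp(-rT)*N(-d2) = -48.5200 * 2.0000 * 0.8798533791 * 0.5565654751 = -47.520101

Answer: Rho = -47.520101


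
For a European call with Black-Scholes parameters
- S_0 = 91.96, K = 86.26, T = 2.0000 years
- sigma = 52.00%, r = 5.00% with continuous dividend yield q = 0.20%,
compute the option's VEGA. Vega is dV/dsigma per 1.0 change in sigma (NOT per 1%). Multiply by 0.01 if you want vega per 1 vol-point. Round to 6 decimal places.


d1 = 0.5852501295; d2 = -0.1501409229
phi(d1) = 0.3361501344; exp(-qT) = 0.9960079893; exp(-rT) = 0.9048374180
Vega = S * exp(-qT) * phi(d1) * sqrt(T) = 91.9600 * 0.9960079893 * 0.3361501344 * 1.4142135624 = 43.542170

Answer: Vega = 43.542170


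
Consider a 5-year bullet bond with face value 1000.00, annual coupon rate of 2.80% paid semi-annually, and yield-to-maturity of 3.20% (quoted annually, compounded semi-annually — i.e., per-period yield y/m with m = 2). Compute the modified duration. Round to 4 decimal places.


Answer: Modified duration = 4.6231

Derivation:
Coupon per period c = face * coupon_rate / m = 14.000000
Periods per year m = 2; per-period yield y/m = 0.016000
Number of cashflows N = 10
Cashflows (t years, CF_t, discount factor 1/(1+y/m)^(m*t), PV):
  t = 0.5000: CF_t = 14.000000, DF = 0.984252, PV = 13.779528
  t = 1.0000: CF_t = 14.000000, DF = 0.968752, PV = 13.562527
  t = 1.5000: CF_t = 14.000000, DF = 0.953496, PV = 13.348944
  t = 2.0000: CF_t = 14.000000, DF = 0.938480, PV = 13.138724
  t = 2.5000: CF_t = 14.000000, DF = 0.923701, PV = 12.931815
  t = 3.0000: CF_t = 14.000000, DF = 0.909155, PV = 12.728165
  t = 3.5000: CF_t = 14.000000, DF = 0.894837, PV = 12.527721
  t = 4.0000: CF_t = 14.000000, DF = 0.880745, PV = 12.330434
  t = 4.5000: CF_t = 14.000000, DF = 0.866875, PV = 12.136254
  t = 5.0000: CF_t = 1014.000000, DF = 0.853224, PV = 865.168852
Price P = sum_t PV_t = 981.652965
First compute Macaulay numerator sum_t t * PV_t:
  t * PV_t at t = 0.5000: 6.889764
  t * PV_t at t = 1.0000: 13.562527
  t * PV_t at t = 1.5000: 20.023416
  t * PV_t at t = 2.0000: 26.277449
  t * PV_t at t = 2.5000: 32.329538
  t * PV_t at t = 3.0000: 38.184494
  t * PV_t at t = 3.5000: 43.847024
  t * PV_t at t = 4.0000: 49.321737
  t * PV_t at t = 4.5000: 54.613144
  t * PV_t at t = 5.0000: 4325.844260
Macaulay duration D = 4610.893354 / 981.652965 = 4.697071
Modified duration = D / (1 + y/m) = 4.697071 / (1 + 0.016000) = 4.623101
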